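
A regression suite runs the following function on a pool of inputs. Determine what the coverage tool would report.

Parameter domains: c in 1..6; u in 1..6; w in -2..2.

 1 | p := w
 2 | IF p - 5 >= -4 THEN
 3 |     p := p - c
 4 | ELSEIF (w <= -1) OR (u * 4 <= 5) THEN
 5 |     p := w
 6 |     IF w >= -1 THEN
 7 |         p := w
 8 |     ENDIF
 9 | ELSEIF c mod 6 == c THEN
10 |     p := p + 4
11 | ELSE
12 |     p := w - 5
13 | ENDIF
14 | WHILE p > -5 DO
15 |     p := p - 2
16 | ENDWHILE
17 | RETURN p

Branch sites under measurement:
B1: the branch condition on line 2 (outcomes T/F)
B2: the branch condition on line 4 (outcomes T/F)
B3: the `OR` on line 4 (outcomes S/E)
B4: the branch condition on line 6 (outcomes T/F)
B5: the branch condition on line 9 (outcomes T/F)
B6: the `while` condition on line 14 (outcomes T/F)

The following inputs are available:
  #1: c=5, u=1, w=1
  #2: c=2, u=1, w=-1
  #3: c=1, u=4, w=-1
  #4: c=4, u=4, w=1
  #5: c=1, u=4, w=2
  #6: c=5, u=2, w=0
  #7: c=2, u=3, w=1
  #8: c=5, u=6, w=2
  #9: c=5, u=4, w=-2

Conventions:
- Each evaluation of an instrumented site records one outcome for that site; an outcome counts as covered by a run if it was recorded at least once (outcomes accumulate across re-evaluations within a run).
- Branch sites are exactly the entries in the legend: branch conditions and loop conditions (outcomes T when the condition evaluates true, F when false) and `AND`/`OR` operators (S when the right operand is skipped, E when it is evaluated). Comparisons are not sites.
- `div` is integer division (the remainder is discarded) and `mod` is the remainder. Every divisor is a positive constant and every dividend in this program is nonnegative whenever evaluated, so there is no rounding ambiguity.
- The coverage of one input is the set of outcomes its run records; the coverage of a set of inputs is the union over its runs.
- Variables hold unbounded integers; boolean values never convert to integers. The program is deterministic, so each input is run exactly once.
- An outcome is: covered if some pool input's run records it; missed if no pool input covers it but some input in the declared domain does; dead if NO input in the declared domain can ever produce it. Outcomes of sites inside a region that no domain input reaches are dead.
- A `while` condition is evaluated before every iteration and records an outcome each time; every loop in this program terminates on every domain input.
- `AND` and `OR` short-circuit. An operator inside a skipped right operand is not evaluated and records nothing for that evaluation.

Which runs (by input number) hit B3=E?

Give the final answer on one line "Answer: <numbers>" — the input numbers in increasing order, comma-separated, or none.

input #1 (c=5, u=1, w=1): does not record B3=E
input #2 (c=2, u=1, w=-1): does not record B3=E
input #3 (c=1, u=4, w=-1): does not record B3=E
input #4 (c=4, u=4, w=1): does not record B3=E
input #5 (c=1, u=4, w=2): does not record B3=E
input #6 (c=5, u=2, w=0): records B3=E
input #7 (c=2, u=3, w=1): does not record B3=E
input #8 (c=5, u=6, w=2): does not record B3=E
input #9 (c=5, u=4, w=-2): does not record B3=E

Answer: 6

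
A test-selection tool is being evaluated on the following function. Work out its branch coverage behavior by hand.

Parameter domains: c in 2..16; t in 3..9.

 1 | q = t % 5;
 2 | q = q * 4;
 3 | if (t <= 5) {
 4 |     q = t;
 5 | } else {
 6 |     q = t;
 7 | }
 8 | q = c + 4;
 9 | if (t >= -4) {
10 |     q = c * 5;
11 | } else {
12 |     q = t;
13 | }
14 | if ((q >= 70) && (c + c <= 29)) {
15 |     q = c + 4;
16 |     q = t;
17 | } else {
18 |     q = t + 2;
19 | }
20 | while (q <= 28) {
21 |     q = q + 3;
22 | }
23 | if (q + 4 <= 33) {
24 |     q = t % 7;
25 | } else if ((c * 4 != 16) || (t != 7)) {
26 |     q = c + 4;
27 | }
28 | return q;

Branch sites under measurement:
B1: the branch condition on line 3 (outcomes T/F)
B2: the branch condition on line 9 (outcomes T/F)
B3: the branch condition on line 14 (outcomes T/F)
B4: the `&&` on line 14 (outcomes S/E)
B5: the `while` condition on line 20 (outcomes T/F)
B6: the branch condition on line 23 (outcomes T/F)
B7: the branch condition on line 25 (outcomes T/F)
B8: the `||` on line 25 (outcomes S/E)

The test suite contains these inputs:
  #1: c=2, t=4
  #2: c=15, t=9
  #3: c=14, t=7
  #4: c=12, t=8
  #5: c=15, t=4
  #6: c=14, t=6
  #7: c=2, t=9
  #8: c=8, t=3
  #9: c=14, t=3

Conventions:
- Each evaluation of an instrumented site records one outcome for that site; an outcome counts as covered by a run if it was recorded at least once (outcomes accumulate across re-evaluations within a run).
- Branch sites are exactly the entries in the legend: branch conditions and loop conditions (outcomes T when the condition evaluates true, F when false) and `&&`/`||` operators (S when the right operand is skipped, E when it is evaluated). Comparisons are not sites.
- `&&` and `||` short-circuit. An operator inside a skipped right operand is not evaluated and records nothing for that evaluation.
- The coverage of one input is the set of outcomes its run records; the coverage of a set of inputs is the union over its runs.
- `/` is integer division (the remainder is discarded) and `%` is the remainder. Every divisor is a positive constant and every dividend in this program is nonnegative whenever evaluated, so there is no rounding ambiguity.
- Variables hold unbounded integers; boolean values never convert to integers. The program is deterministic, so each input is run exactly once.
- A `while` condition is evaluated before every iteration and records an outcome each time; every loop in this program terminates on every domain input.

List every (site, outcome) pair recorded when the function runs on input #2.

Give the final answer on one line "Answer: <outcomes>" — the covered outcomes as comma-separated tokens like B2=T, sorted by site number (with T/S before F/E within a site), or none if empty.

Event log for input #2 (c=15, t=9):
  B1->F, B2->T, B4->E, B3->F, B5->T, B5->T, B5->T, B5->T, B5->T, B5->T
  B5->F, B6->T
collecting distinct outcomes: B1=F, B2=T, B3=F, B4=E, B5=T, B5=F, B6=T

Answer: B1=F, B2=T, B3=F, B4=E, B5=T, B5=F, B6=T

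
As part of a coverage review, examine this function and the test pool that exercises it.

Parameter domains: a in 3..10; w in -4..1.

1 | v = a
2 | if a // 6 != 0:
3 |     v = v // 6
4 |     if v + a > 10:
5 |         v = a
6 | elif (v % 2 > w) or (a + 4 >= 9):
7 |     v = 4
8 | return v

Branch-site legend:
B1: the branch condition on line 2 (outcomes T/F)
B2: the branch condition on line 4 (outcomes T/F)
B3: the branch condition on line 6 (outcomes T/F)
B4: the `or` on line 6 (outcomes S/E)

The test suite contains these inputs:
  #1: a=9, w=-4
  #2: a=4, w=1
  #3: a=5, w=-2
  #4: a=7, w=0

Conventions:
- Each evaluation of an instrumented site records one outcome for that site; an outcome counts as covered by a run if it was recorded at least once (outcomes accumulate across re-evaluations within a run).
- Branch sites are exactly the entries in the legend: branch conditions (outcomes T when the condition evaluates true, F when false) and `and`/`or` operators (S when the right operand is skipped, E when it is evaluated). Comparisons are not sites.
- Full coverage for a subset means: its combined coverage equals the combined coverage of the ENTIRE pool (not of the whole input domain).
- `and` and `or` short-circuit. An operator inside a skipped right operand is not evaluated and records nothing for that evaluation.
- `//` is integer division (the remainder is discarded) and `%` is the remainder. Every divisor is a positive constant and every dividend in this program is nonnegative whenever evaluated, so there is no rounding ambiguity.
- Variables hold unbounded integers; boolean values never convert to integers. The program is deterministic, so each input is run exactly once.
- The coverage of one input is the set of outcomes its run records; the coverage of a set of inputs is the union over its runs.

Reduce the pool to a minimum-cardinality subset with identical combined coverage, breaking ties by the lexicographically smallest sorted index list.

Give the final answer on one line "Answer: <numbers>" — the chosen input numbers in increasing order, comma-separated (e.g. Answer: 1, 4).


run #1 (a=9, w=-4) runs B1->T, B2->F; records B1=T, B2=F
run #2 (a=4, w=1) runs B1->F, B4->E, B3->F; records B1=F, B3=F, B4=E
run #3 (a=5, w=-2) runs B1->F, B4->S, B3->T; records B1=F, B3=T, B4=S
run #4 (a=7, w=0) runs B1->T, B2->F; records B1=T, B2=F
pool-wide coverage (7 outcomes): B1=T, B1=F, B2=F, B3=T, B3=F, B4=S, B4=E
size 1 is not enough: best union over all size-1 subsets is 3/7
size 2 is not enough: best union over all size-2 subsets is 5/7
at size 3, {1, 2, 3} reaches all 7 outcomes; every lexicographically earlier size-3 subset fails
Answer: 1, 2, 3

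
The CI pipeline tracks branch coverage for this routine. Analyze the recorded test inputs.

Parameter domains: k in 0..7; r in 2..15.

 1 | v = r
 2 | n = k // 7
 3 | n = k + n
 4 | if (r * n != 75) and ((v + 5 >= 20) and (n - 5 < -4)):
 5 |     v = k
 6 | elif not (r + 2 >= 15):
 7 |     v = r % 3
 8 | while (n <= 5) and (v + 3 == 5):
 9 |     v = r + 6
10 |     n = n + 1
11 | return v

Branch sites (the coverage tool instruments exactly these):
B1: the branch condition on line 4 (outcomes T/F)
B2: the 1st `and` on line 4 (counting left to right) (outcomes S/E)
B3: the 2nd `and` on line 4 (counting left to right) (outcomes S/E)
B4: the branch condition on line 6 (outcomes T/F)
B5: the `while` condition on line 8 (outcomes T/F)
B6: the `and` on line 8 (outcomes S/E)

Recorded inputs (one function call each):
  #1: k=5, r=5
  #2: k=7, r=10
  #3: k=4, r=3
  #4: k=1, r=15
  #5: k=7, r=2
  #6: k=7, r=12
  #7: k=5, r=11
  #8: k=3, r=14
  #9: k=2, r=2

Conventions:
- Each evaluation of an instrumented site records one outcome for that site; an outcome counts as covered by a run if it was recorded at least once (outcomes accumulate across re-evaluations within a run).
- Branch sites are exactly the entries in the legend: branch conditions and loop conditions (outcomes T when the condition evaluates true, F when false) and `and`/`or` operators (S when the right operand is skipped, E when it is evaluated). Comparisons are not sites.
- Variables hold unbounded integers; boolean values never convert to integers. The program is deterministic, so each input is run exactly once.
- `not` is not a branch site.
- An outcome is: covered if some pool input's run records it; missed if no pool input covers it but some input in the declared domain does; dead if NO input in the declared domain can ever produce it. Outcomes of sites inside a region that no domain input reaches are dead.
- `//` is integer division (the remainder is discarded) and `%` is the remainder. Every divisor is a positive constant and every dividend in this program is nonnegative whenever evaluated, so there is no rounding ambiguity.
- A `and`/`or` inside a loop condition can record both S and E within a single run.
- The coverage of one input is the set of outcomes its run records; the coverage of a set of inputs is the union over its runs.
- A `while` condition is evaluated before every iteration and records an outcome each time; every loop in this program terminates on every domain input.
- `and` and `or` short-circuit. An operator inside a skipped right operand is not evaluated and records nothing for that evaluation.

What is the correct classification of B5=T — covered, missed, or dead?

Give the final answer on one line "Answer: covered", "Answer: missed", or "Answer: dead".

B5=T is recorded by pool input(s) 1, 7, 9 -> covered

Answer: covered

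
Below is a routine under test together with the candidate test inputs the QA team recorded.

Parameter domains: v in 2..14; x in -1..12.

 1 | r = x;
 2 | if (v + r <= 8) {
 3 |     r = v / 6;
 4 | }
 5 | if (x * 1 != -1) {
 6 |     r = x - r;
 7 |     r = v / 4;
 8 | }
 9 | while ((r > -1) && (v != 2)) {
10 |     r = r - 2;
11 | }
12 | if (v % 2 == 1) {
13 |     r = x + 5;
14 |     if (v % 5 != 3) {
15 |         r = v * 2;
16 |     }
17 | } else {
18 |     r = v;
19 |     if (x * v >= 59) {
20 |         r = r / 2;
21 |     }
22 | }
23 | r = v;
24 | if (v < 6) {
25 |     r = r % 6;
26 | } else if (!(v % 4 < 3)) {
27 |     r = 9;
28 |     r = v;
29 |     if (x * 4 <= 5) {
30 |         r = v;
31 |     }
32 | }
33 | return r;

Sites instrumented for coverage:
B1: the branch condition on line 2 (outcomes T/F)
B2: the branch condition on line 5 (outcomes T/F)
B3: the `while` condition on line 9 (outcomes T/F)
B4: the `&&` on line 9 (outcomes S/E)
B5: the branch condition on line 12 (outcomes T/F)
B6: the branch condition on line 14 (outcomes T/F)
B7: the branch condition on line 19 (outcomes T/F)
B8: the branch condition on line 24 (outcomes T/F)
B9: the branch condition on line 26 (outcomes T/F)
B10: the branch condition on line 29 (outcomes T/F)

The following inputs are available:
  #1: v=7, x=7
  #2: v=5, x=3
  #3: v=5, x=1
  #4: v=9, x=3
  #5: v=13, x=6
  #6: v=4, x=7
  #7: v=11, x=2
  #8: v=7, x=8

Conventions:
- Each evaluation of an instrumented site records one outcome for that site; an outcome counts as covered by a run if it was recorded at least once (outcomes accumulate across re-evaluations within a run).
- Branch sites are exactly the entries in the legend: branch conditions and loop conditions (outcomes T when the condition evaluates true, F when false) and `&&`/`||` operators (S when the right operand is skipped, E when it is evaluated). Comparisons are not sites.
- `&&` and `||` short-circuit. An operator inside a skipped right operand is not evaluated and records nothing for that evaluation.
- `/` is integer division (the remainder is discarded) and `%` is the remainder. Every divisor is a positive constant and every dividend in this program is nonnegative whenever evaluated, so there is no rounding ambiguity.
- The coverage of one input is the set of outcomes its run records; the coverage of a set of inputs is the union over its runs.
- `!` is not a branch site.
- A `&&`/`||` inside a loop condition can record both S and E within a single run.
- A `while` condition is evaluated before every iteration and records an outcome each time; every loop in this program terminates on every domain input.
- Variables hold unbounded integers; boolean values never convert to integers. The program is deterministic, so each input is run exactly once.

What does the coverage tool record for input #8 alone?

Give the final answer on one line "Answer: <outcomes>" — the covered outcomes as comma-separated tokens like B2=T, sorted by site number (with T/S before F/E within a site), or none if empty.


Tracing the run of input #8 (v=7, x=8):
  B1->F, B2->T, B4->E, B3->T, B4->S, B3->F, B5->T, B6->T, B8->F, B9->T
  B10->F
collecting distinct outcomes: B1=F, B2=T, B3=T, B3=F, B4=S, B4=E, B5=T, B6=T, B8=F, B9=T, B10=F
Answer: B1=F, B2=T, B3=T, B3=F, B4=S, B4=E, B5=T, B6=T, B8=F, B9=T, B10=F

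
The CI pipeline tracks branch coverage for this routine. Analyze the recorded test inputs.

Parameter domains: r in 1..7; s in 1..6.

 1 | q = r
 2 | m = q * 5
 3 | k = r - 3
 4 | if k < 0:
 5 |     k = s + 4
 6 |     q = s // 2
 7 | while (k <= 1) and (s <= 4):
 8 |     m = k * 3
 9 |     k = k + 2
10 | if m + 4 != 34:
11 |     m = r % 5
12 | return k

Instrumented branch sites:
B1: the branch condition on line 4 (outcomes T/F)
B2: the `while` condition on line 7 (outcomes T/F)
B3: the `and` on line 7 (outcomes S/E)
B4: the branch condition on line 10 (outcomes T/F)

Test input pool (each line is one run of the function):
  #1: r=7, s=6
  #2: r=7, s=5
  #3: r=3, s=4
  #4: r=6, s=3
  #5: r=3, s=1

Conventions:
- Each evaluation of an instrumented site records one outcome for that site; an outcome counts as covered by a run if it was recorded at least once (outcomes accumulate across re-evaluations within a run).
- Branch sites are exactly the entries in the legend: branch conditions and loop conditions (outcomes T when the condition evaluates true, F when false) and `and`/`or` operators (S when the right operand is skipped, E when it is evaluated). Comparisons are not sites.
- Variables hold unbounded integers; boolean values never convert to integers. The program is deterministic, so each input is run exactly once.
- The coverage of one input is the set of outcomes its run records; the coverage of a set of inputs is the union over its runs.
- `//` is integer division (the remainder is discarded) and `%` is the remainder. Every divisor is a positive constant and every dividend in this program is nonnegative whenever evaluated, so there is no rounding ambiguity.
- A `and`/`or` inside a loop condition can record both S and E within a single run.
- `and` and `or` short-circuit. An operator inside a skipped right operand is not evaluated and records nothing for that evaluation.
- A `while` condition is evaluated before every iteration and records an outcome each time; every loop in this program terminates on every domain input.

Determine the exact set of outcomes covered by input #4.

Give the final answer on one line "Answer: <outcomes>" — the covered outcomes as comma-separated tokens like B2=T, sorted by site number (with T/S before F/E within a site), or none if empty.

Tracing the run of input #4 (r=6, s=3):
  B1->F, B3->S, B2->F, B4->F
distinct outcomes covered: B1=F, B2=F, B3=S, B4=F

Answer: B1=F, B2=F, B3=S, B4=F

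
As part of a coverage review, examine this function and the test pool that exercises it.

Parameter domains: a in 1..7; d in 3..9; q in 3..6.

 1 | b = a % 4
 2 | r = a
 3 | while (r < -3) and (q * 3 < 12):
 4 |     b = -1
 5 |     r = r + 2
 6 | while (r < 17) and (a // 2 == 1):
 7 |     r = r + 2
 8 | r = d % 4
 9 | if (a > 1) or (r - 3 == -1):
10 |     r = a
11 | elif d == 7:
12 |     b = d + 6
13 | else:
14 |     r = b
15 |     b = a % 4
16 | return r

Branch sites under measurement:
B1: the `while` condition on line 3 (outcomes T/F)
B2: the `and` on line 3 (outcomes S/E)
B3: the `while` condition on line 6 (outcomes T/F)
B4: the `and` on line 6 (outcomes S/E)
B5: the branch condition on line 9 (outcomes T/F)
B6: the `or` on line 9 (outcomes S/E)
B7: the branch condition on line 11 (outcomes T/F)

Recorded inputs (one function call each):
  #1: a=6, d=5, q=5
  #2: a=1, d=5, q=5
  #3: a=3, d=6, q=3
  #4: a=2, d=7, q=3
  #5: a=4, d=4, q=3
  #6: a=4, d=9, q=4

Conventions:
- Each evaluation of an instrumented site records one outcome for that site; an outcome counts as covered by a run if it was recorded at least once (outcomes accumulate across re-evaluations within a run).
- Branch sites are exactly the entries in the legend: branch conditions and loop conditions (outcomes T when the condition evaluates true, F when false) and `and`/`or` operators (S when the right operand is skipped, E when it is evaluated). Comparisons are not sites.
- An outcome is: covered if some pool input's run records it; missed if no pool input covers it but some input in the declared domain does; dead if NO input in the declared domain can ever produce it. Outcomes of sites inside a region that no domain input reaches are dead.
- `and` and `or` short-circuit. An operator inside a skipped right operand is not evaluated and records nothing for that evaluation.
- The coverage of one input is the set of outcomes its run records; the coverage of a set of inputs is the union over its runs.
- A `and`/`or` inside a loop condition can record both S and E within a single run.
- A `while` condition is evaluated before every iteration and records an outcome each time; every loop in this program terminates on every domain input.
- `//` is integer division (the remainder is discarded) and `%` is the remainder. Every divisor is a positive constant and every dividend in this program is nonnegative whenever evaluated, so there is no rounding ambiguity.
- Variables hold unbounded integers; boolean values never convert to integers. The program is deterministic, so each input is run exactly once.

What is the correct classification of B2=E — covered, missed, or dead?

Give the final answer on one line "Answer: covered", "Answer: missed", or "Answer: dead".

no pool input records B2=E
checking all 196 inputs in the declared domain: B2=E is never recorded -> dead

Answer: dead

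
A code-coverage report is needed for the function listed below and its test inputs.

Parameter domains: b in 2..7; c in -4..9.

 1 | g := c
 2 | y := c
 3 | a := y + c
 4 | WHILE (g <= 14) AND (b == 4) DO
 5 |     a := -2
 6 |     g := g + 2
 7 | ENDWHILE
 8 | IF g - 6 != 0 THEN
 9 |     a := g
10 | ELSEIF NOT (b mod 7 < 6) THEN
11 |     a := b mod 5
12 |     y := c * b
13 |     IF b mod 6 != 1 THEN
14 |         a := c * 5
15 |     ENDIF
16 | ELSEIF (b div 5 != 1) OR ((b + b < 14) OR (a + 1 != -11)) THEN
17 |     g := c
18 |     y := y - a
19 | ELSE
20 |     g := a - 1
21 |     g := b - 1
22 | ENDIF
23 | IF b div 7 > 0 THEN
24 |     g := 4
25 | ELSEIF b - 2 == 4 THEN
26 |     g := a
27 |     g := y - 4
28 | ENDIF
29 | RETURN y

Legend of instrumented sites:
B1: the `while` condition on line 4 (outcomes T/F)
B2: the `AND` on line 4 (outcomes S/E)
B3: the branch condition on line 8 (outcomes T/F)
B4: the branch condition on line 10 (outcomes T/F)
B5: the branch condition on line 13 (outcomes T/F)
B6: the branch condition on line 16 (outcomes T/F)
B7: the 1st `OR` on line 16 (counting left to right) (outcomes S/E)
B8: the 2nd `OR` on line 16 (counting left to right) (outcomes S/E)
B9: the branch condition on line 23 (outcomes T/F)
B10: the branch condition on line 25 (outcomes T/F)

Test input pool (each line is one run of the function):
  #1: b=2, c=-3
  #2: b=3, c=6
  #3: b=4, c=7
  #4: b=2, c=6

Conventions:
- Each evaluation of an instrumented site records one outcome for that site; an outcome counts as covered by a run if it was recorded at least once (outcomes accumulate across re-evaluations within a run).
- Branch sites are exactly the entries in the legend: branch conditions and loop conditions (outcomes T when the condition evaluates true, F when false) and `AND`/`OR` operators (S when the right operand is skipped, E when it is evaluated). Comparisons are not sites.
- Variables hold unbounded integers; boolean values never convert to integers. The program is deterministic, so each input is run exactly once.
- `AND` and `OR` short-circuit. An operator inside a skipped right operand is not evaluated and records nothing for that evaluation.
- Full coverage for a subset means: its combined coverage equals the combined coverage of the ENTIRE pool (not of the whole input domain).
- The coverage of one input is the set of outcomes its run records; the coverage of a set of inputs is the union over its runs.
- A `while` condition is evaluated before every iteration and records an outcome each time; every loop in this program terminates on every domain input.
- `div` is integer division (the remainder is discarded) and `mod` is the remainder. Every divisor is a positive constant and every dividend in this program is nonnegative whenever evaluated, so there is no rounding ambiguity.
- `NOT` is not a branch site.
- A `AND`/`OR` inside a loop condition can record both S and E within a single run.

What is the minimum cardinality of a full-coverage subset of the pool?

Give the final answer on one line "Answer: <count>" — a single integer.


input #1, b=2, c=-3: events B2->E, B1->F, B3->T, B9->F, B10->F; outcomes B1=F, B2=E, B3=T, B9=F, B10=F
input #2, b=3, c=6: events B2->E, B1->F, B3->F, B4->F, B7->S, B6->T, B9->F, B10->F; outcomes B1=F, B2=E, B3=F, B4=F, B6=T, B7=S, B9=F, B10=F
input #3, b=4, c=7: events B2->E, B1->T, B2->E, B1->T, B2->E, B1->T, B2->E, B1->T, B2->S, B1->F, B3->T, B9->F, B10->F; outcomes B1=T, B1=F, B2=S, B2=E, B3=T, B9=F, B10=F
input #4, b=2, c=6: events B2->E, B1->F, B3->F, B4->F, B7->S, B6->T, B9->F, B10->F; outcomes B1=F, B2=E, B3=F, B4=F, B6=T, B7=S, B9=F, B10=F
union over all inputs: B1=T, B1=F, B2=S, B2=E, B3=T, B3=F, B4=F, B6=T, B7=S, B9=F, B10=F (11 outcomes)
size 1 is not enough: best union over all size-1 subsets is 8/11
inputs {2, 3} (size 2) cover everything; no size-2 subset with a lexicographically smaller index list covers all 11
Answer: 2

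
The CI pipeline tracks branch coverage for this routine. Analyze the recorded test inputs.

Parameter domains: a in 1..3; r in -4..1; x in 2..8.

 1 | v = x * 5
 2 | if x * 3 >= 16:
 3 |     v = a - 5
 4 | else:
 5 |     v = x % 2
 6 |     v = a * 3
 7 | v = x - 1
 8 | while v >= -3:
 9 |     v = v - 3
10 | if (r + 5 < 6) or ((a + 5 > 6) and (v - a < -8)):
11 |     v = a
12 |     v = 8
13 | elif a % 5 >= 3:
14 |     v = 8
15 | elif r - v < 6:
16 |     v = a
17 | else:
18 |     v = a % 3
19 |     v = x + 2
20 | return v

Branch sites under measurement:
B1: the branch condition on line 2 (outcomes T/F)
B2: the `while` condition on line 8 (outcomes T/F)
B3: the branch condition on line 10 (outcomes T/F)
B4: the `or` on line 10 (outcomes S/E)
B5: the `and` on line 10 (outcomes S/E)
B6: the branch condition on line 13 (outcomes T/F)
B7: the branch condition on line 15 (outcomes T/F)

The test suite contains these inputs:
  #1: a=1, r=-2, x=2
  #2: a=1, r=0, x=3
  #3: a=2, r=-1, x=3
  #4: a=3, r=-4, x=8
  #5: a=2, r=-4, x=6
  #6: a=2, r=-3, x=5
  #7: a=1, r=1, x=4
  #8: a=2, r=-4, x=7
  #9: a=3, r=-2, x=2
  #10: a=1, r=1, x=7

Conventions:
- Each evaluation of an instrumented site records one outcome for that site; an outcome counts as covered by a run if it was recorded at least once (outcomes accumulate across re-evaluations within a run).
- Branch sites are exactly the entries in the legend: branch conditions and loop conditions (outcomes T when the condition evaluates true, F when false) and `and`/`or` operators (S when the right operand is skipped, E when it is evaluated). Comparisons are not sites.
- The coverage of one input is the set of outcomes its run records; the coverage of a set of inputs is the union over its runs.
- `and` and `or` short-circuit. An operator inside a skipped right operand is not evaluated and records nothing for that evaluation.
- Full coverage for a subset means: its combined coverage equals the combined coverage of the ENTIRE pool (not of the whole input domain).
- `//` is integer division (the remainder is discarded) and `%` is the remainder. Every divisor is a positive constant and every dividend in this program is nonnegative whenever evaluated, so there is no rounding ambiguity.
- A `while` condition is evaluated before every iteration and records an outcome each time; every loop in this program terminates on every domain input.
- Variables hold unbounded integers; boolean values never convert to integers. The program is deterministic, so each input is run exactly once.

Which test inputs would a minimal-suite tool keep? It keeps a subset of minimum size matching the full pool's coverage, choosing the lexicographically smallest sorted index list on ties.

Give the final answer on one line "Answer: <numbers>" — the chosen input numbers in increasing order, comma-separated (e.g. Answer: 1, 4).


input #1, a=1, r=-2, x=2: events B1->F, B2->T, B2->T, B2->F, B4->S, B3->T; outcomes B1=F, B2=T, B2=F, B3=T, B4=S
input #2, a=1, r=0, x=3: events B1->F, B2->T, B2->T, B2->F, B4->S, B3->T; outcomes B1=F, B2=T, B2=F, B3=T, B4=S
input #3, a=2, r=-1, x=3: events B1->F, B2->T, B2->T, B2->F, B4->S, B3->T; outcomes B1=F, B2=T, B2=F, B3=T, B4=S
input #4, a=3, r=-4, x=8: events B1->T, B2->T, B2->T, B2->T, B2->T, B2->F, B4->S, B3->T; outcomes B1=T, B2=T, B2=F, B3=T, B4=S
input #5, a=2, r=-4, x=6: events B1->T, B2->T, B2->T, B2->T, B2->F, B4->S, B3->T; outcomes B1=T, B2=T, B2=F, B3=T, B4=S
input #6, a=2, r=-3, x=5: events B1->F, B2->T, B2->T, B2->T, B2->F, B4->S, B3->T; outcomes B1=F, B2=T, B2=F, B3=T, B4=S
input #7, a=1, r=1, x=4: events B1->F, B2->T, B2->T, B2->T, B2->F, B4->E, B5->S, B3->F, B6->F, B7->F; outcomes B1=F, B2=T, B2=F, B3=F, B4=E, B5=S, B6=F, B7=F
input #8, a=2, r=-4, x=7: events B1->T, B2->T, B2->T, B2->T, B2->T, B2->F, B4->S, B3->T; outcomes B1=T, B2=T, B2=F, B3=T, B4=S
input #9, a=3, r=-2, x=2: events B1->F, B2->T, B2->T, B2->F, B4->S, B3->T; outcomes B1=F, B2=T, B2=F, B3=T, B4=S
input #10, a=1, r=1, x=7: events B1->T, B2->T, B2->T, B2->T, B2->T, B2->F, B4->E, B5->S, B3->F, B6->F, B7->F; outcomes B1=T, B2=T, B2=F, B3=F, B4=E, B5=S, B6=F, B7=F
the full pool covers 11 outcomes: B1=T, B1=F, B2=T, B2=F, B3=T, B3=F, B4=S, B4=E, B5=S, B6=F, B7=F
no size-1 subset reaches all 11 outcomes (best union: 8/11)
the canonical winner is {1, 10}: size 2, full 11-outcome coverage, earliest index list among size-2 covers
Answer: 1, 10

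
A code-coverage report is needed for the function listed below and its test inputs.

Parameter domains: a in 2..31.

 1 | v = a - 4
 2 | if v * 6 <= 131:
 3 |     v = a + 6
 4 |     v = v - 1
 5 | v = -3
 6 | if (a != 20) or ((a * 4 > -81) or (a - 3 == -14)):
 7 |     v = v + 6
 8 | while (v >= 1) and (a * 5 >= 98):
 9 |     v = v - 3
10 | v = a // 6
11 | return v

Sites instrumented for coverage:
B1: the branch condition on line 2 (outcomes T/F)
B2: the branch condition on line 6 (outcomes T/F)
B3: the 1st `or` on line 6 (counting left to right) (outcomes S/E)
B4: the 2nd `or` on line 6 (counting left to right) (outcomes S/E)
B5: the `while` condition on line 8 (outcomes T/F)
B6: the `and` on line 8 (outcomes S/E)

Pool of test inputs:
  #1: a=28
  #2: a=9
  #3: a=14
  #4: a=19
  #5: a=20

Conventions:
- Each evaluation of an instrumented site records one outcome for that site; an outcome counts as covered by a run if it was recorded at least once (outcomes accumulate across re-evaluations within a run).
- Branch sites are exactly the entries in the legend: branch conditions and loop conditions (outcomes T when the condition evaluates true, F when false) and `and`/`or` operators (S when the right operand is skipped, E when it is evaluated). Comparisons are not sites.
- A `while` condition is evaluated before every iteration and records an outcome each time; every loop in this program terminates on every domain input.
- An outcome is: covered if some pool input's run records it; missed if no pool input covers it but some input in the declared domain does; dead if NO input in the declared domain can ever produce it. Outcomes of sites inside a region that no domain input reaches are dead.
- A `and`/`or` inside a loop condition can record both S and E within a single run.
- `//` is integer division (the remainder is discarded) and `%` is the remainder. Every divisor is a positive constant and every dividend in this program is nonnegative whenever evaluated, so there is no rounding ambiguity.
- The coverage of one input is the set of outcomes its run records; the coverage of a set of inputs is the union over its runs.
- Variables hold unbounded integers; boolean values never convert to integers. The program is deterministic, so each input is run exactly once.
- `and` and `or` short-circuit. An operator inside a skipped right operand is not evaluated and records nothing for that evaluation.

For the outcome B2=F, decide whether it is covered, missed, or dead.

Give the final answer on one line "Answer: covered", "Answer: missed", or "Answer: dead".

no pool input records B2=F
checking all 30 inputs in the declared domain: B2=F is never recorded -> dead

Answer: dead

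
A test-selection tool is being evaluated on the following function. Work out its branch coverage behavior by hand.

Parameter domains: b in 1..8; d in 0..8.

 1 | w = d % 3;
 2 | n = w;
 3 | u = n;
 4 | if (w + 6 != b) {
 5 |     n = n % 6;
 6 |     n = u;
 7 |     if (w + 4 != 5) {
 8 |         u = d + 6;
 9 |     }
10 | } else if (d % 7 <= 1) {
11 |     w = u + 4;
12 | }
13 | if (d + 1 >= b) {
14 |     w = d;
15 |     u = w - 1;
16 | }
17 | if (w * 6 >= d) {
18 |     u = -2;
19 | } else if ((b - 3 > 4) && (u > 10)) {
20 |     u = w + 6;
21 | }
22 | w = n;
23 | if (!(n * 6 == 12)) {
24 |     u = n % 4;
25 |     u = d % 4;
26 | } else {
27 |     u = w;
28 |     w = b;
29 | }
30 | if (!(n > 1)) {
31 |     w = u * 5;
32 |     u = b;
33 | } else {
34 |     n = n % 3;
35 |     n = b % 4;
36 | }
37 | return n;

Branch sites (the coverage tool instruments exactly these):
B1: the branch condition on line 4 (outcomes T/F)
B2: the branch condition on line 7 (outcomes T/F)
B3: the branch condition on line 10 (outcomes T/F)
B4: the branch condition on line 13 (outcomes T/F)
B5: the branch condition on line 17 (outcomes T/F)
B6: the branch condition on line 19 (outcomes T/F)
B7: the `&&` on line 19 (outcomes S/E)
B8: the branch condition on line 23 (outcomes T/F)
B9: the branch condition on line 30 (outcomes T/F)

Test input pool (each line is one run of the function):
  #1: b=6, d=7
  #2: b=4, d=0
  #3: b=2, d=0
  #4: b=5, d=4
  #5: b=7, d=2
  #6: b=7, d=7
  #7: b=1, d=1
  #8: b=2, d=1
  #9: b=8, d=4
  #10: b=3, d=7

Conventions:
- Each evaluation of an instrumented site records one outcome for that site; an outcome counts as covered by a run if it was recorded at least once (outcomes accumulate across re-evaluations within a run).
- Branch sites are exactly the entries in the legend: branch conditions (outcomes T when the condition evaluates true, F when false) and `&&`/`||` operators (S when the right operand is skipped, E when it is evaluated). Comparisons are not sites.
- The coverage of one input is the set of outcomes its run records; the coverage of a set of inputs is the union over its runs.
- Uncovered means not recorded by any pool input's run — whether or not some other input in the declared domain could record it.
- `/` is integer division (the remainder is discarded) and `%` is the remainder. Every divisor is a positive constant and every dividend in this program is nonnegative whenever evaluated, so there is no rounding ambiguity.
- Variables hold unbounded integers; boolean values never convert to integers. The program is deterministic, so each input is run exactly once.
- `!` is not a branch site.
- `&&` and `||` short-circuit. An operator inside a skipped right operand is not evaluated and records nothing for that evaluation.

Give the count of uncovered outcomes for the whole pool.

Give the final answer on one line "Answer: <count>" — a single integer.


test 1 (b=6, d=7) fires B1->T, B2->F, B4->T, B5->T, B8->T, B9->T; hits B1=T, B2=F, B4=T, B5=T, B8=T, B9=T
test 2 (b=4, d=0) fires B1->T, B2->T, B4->F, B5->T, B8->T, B9->T; hits B1=T, B2=T, B4=F, B5=T, B8=T, B9=T
test 3 (b=2, d=0) fires B1->T, B2->T, B4->F, B5->T, B8->T, B9->T; hits B1=T, B2=T, B4=F, B5=T, B8=T, B9=T
test 4 (b=5, d=4) fires B1->T, B2->F, B4->T, B5->T, B8->T, B9->T; hits B1=T, B2=F, B4=T, B5=T, B8=T, B9=T
test 5 (b=7, d=2) fires B1->T, B2->T, B4->F, B5->T, B8->F, B9->F; hits B1=T, B2=T, B4=F, B5=T, B8=F, B9=F
test 6 (b=7, d=7) fires B1->F, B3->T, B4->T, B5->T, B8->T, B9->T; hits B1=F, B3=T, B4=T, B5=T, B8=T, B9=T
test 7 (b=1, d=1) fires B1->T, B2->F, B4->T, B5->T, B8->T, B9->T; hits B1=T, B2=F, B4=T, B5=T, B8=T, B9=T
test 8 (b=2, d=1) fires B1->T, B2->F, B4->T, B5->T, B8->T, B9->T; hits B1=T, B2=F, B4=T, B5=T, B8=T, B9=T
test 9 (b=8, d=4) fires B1->T, B2->F, B4->F, B5->T, B8->T, B9->T; hits B1=T, B2=F, B4=F, B5=T, B8=T, B9=T
test 10 (b=3, d=7) fires B1->T, B2->F, B4->T, B5->T, B8->T, B9->T; hits B1=T, B2=F, B4=T, B5=T, B8=T, B9=T
union over the pool: B1=T, B1=F, B2=T, B2=F, B3=T, B4=T, B4=F, B5=T, B8=T, B8=F, B9=T, B9=F
uncovered (6 of 18): B3=F, B5=F, B6=T, B6=F, B7=S, B7=E
Answer: 6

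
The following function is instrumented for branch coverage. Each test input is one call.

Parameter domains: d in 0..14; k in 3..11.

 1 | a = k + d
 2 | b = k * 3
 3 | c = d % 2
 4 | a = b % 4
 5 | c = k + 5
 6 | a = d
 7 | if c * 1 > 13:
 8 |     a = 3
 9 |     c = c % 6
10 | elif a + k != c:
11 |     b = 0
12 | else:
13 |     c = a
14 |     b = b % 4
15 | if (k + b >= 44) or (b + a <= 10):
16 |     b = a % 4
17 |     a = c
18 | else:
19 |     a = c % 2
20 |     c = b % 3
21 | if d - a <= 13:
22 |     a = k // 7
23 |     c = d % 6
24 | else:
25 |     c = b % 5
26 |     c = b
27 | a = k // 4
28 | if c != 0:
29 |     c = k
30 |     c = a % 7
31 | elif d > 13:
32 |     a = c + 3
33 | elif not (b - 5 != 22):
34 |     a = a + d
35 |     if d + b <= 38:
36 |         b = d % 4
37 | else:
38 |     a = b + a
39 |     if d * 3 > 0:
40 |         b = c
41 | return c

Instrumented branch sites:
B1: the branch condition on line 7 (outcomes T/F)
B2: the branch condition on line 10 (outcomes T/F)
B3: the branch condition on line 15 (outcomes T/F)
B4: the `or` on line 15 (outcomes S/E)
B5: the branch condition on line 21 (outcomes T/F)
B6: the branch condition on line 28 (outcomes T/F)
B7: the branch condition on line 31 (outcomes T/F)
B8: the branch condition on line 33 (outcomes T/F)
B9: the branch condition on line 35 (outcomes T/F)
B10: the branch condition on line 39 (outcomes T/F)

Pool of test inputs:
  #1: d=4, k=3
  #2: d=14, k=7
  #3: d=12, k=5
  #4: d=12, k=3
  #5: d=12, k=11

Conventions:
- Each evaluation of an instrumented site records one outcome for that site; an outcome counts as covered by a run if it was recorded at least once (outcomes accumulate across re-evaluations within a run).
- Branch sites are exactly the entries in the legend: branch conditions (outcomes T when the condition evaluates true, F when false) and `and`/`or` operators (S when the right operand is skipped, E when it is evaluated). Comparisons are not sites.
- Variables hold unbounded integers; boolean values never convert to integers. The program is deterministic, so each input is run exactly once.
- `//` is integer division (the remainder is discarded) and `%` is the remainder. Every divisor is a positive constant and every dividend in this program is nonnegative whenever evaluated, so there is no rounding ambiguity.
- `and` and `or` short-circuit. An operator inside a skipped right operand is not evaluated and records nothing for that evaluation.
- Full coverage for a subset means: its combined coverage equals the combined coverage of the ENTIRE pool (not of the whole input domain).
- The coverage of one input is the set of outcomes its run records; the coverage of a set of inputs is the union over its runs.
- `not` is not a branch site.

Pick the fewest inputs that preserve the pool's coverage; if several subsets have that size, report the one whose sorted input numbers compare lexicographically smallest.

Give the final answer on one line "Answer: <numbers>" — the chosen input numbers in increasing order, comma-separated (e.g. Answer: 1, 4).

input #1 (d=4, k=3): events B1->F, B2->T, B4->E, B3->T, B5->T, B6->T; covers B1=F, B2=T, B3=T, B4=E, B5=T, B6=T
input #2 (d=14, k=7): events B1->F, B2->T, B4->E, B3->F, B5->F, B6->F, B7->T; covers B1=F, B2=T, B3=F, B4=E, B5=F, B6=F, B7=T
input #3 (d=12, k=5): events B1->F, B2->T, B4->E, B3->F, B5->T, B6->F, B7->F, B8->F, B10->T; covers B1=F, B2=T, B3=F, B4=E, B5=T, B6=F, B7=F, B8=F, B10=T
input #4 (d=12, k=3): events B1->F, B2->T, B4->E, B3->F, B5->T, B6->F, B7->F, B8->F, B10->T; covers B1=F, B2=T, B3=F, B4=E, B5=T, B6=F, B7=F, B8=F, B10=T
input #5 (d=12, k=11): events B1->T, B4->S, B3->T, B5->T, B6->F, B7->F, B8->F, B10->T; covers B1=T, B3=T, B4=S, B5=T, B6=F, B7=F, B8=F, B10=T
the full pool covers 15 outcomes: B1=T, B1=F, B2=T, B3=T, B3=F, B4=S, B4=E, B5=T, B5=F, B6=T, B6=F, B7=T, B7=F, B8=F, B10=T
every size-1 subset falls short of the 15 outcomes (best: 9/15)
every size-2 subset falls short of the 15 outcomes (best: 14/15)
the canonical winner is {1, 2, 5}: size 3, full 15-outcome coverage, earliest index list among size-3 covers

Answer: 1, 2, 5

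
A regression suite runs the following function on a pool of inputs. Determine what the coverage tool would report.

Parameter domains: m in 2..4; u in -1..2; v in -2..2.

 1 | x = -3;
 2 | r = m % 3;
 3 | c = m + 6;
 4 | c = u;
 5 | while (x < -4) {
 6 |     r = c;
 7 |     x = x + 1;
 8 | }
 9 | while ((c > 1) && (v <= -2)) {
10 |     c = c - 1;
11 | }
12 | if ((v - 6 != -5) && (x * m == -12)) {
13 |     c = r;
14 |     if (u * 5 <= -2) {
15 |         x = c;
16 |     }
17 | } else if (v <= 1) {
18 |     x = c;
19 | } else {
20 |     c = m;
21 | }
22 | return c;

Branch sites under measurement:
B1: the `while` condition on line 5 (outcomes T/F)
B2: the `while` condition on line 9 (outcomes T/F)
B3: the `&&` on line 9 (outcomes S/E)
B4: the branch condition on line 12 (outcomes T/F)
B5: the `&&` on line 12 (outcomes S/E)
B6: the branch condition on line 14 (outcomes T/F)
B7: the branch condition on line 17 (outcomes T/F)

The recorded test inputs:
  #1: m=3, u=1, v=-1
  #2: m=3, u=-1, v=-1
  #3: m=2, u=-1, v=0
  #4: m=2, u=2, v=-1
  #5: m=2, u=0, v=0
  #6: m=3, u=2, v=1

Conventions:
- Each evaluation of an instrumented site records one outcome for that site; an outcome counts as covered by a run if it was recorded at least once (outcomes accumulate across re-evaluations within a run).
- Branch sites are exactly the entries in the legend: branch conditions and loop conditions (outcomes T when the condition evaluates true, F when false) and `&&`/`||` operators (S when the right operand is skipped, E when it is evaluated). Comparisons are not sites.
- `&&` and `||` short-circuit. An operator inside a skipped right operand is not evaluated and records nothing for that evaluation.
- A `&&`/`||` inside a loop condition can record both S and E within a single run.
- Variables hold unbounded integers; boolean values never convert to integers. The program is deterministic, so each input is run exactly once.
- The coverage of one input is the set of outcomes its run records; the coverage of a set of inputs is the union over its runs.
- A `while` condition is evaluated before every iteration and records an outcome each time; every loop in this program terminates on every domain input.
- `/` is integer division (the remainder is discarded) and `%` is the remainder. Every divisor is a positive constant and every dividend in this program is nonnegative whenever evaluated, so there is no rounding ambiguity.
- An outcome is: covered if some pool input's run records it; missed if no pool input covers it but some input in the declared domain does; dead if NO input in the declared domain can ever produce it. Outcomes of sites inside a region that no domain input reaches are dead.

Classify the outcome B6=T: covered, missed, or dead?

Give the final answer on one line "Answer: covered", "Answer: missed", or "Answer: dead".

no pool input records B6=T
but domain input (m=4, u=-1, v=-2) does record it -> reachable, so missed

Answer: missed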